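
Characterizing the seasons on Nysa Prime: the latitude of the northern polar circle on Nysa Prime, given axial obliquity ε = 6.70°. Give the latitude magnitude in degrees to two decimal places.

83.30°

The polar circle is the lowest latitude that experiences at least one full rotation of continuous daylight at the northern-summer solstice; it lies at |ϕ| = 90° − ε = 90° − 6.70° = 83.30°.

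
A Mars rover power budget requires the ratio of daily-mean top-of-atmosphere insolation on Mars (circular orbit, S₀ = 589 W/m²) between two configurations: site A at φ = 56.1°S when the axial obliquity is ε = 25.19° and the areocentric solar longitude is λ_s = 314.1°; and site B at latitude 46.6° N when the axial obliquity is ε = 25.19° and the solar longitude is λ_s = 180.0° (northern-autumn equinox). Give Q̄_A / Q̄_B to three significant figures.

Q̄_A / Q̄_B ≈ 1.44

— Configuration A (φ=-56.1°):
sin δ = sin 25.19° × sin 314.1° = -0.30565, so δ = -17.797°.
cos H₀ = −tan(-56.1°) tan(-17.797°) = -0.4777, H₀ = 2.0689 rad.
Bracket: H₀ sin φ sin δ + cos φ cos δ sin H₀ = 2.0689×-0.83001×-0.30565 + 0.55775×0.95214×0.87851 = 0.524865 + 0.466538 = 0.991403.
Q̄ = (S₀/π) × [bracket] = (589/π) × 0.991403 = 185.87 W/m².
— Configuration B (φ=+46.6°):
Solar declination: sin δ = sin ε · sin λ_s = sin 25.19° × sin 180.0° = 0.00000, so δ = +0.000°.
cos H₀ = −tan(+46.6°) tan(+0.000°) = -0.0000, H₀ = 1.5708 rad.
Bracket: H₀ sin φ sin δ + cos φ cos δ sin H₀ = 1.5708×0.72657×0.00000 + 0.68709×1.00000×1.00000 = 0.000000 + 0.687090 = 0.687090.
Q̄ = (S₀/π) × [bracket] = (589/π) × 0.687090 = 128.82 W/m².
Ratio Q̄_A / Q̄_B = 185.87 / 128.82 = 1.443.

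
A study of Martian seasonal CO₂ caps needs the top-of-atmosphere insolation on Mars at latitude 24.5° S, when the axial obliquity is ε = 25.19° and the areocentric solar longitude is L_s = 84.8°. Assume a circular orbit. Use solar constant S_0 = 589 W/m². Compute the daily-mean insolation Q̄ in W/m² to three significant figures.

sin δ = sin 25.19° × sin 84.8° = 0.42387, so δ = +25.079°.
cos h₀ = −tan(-24.5°) tan(+25.079°) = 0.2133, h₀ = 1.3559 rad.
Bracket: h₀ sin ϕ sin δ + cos ϕ cos δ sin h₀ = 1.3559×-0.41469×0.42387 + 0.90996×0.90572×0.97699 = -0.238333 + 0.805205 = 0.566872.
Q̄ = (S_0/π) × [bracket] = (589/π) × 0.566872 = 106.3 W/m².

Q̄ ≈ 106 W/m²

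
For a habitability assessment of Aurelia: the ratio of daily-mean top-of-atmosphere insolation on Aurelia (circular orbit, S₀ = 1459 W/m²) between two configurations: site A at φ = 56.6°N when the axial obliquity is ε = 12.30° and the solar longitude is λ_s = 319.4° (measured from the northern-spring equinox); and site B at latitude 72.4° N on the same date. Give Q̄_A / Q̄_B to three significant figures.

Q̄_A / Q̄_B ≈ 3.09

— Configuration A (φ=+56.6°):
Solar declination: sin δ = sin ε · sin λ_s = sin 12.30° × sin 319.4° = -0.13863, so δ = -7.969°.
cos H₀ = −tan(+56.6°) tan(-7.969°) = 0.2123, H₀ = 1.3569 rad.
Bracket: H₀ sin φ sin δ + cos φ cos δ sin H₀ = 1.3569×0.83485×-0.13863 + 0.55048×0.99034×0.97720 = -0.157041 + 0.532733 = 0.375692.
Q̄ = (S₀/π) × [bracket] = (1459/π) × 0.375692 = 174.48 W/m².
— Configuration B (φ=+72.4°):
cos H₀ = −tan(+72.4°) tan(-7.969°) = 0.4413, H₀ = 1.1138 rad.
Bracket: H₀ sin φ sin δ + cos φ cos δ sin H₀ = 1.1138×0.95319×-0.13863 + 0.30237×0.99034×0.89736 = -0.147178 + 0.268714 = 0.121536.
Q̄ = (S₀/π) × [bracket] = (1459/π) × 0.121536 = 56.443 W/m².
Ratio Q̄_A / Q̄_B = 174.48 / 56.443 = 3.091.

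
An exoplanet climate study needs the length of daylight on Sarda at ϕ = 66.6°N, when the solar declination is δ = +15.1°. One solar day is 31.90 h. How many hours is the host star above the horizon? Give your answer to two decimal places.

22.79 h

cos h₀ = −tan ϕ · tan δ = −tan(+66.6°) × tan(+15.100°) = -0.6235, so h₀ = 2.2440 rad = 128.57°.
Daylight = 2h₀/(2π) × 31.90 h = (2.2440/π) × 31.90 = 22.79 h.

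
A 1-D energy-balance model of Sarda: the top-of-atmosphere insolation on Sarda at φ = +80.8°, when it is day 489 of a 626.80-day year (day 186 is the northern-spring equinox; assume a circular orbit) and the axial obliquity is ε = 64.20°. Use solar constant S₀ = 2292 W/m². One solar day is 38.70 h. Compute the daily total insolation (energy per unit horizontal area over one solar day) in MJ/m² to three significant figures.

33.8 MJ/m²

Solar longitude: λ_s = 360° × (489 − 186)/626.80 = 174.027°.
sin δ = sin 64.20° × sin 174.027° = 0.09369, so δ = +5.376°.
cos H₀ = −tan(+80.8°) tan(+5.376°) = -0.5810, H₀ = 2.1908 rad.
Bracket: H₀ sin φ sin δ + cos φ cos δ sin H₀ = 2.1908×0.98714×0.09369 + 0.15988×0.99560×0.81389 = 0.202616 + 0.129552 = 0.332168.
Q̄ = (S₀/π) × [bracket] = (2292/π) × 0.332168 = 242.34 W/m².
Daily total = Q̄ × 38.70 h × 3600 s/h = 242.34 × 38.70 × 3600 / 10⁶ = 33.76 MJ/m².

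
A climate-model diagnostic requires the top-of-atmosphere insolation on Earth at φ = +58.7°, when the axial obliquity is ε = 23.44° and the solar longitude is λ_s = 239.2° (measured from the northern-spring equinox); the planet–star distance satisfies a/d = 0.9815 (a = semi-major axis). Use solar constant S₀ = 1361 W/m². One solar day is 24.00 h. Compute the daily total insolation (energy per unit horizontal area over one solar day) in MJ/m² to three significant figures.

Solar declination: sin δ = sin ε · sin λ_s = sin 23.44° × sin 239.2° = -0.34168, so δ = -19.980°.
cos H₀ = −tan(+58.7°) tan(-19.980°) = 0.5980, H₀ = 0.9298 rad.
Bracket: H₀ sin φ sin δ + cos φ cos δ sin H₀ = 0.9298×0.85446×-0.34168 + 0.51952×0.93981×0.80153 = -0.271457 + 0.391347 = 0.119890.
Inverse-square distance factor (a/d)² = 0.9815² = 0.963342.
Q̄ = (S₀/π) × 0.963342 × [bracket] = (1361/π) × 0.963342 × 0.119890 = 50.035 W/m².
Daily total = Q̄ × 24.00 h × 3600 s/h = 50.035 × 24.00 × 3600 / 10⁶ = 4.323 MJ/m².

4.32 MJ/m²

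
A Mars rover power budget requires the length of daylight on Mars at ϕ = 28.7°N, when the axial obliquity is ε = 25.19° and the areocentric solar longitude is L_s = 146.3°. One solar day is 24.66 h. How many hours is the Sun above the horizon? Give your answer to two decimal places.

sin δ = sin 25.19° × sin 146.3° = 0.23615, so δ = +13.660°.
cos h₀ = −tan ϕ · tan δ = −tan(+28.7°) × tan(+13.660°) = -0.1331, so h₀ = 1.7042 rad = 97.65°.
Daylight = 2h₀/(2π) × 24.66 h = (1.7042/π) × 24.66 = 13.38 h.

13.38 h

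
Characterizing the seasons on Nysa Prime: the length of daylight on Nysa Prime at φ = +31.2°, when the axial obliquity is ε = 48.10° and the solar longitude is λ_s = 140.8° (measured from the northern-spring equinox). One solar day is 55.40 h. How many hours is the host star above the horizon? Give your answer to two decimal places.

33.50 h

Solar declination: sin δ = sin ε · sin λ_s = sin 48.10° × sin 140.8° = 0.47043, so δ = +28.062°.
cos H₀ = −tan φ · tan δ = −tan(+31.2°) × tan(+28.062°) = -0.3229, so H₀ = 1.8995 rad = 108.84°.
Daylight = 2H₀/(2π) × 55.40 h = (1.8995/π) × 55.40 = 33.50 h.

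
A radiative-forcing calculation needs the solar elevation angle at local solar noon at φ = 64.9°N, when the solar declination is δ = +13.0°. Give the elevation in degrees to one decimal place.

At local noon the hour angle is zero, so the zenith angle equals |φ − δ| = |+64.9° − (+13.000°)| = 51.900°.
Elevation = 90° − 51.900° = 38.1°.

38.1°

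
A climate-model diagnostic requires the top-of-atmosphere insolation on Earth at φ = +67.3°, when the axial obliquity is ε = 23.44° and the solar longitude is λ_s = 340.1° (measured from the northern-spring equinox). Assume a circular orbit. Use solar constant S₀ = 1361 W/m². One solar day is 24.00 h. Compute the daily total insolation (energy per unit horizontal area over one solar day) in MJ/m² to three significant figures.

Solar declination: sin δ = sin ε · sin λ_s = sin 23.44° × sin 340.1° = -0.13540, so δ = -7.782°.
cos H₀ = −tan(+67.3°) tan(-7.782°) = 0.3267, H₀ = 1.2380 rad.
Bracket: H₀ sin φ sin δ + cos φ cos δ sin H₀ = 1.2380×0.92254×-0.13540 + 0.38591×0.99079×0.94513 = -0.154641 + 0.361376 = 0.206735.
Q̄ = (S₀/π) × [bracket] = (1361/π) × 0.206735 = 89.562 W/m².
Daily total = Q̄ × 24.00 h × 3600 s/h = 89.562 × 24.00 × 3600 / 10⁶ = 7.738 MJ/m².

7.74 MJ/m²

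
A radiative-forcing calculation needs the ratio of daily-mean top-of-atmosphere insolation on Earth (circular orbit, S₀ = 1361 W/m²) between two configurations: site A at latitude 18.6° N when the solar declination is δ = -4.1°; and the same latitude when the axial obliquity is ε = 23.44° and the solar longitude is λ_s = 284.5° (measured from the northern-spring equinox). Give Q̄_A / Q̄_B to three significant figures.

— Configuration A (φ=+18.6°):
cos H₀ = −tan(+18.6°) tan(-4.100°) = 0.0241, H₀ = 1.5467 rad.
Bracket: H₀ sin φ sin δ + cos φ cos δ sin H₀ = 1.5467×0.31896×-0.07150 + 0.94777×0.99744×0.99971 = -0.035273 + 0.945070 = 0.909797.
Q̄ = (S₀/π) × [bracket] = (1361/π) × 0.909797 = 394.14 W/m².
— Configuration B (φ=+18.6°):
Solar declination: sin δ = sin ε · sin λ_s = sin 23.44° × sin 284.5° = -0.38512, so δ = -22.651°.
cos H₀ = −tan(+18.6°) tan(-22.651°) = 0.1404, H₀ = 1.4299 rad.
Bracket: H₀ sin φ sin δ + cos φ cos δ sin H₀ = 1.4299×0.31896×-0.38512 + 0.94777×0.92287×0.99009 = -0.175646 + 0.866001 = 0.690355.
Q̄ = (S₀/π) × [bracket] = (1361/π) × 0.690355 = 299.08 W/m².
Ratio Q̄_A / Q̄_B = 394.14 / 299.08 = 1.318.

Q̄_A / Q̄_B ≈ 1.32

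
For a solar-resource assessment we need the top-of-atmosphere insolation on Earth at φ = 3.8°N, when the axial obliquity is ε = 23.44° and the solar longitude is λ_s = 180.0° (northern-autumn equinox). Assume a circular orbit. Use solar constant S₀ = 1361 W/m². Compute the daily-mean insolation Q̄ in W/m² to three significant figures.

Q̄ ≈ 432 W/m²

Solar declination: sin δ = sin ε · sin λ_s = sin 23.44° × sin 180.0° = 0.00000, so δ = +0.000°.
cos H₀ = −tan(+3.8°) tan(+0.000°) = -0.0000, H₀ = 1.5708 rad.
Bracket: H₀ sin φ sin δ + cos φ cos δ sin H₀ = 1.5708×0.06627×0.00000 + 0.99780×1.00000×1.00000 = 0.000000 + 0.997800 = 0.997800.
Q̄ = (S₀/π) × [bracket] = (1361/π) × 0.997800 = 432.3 W/m².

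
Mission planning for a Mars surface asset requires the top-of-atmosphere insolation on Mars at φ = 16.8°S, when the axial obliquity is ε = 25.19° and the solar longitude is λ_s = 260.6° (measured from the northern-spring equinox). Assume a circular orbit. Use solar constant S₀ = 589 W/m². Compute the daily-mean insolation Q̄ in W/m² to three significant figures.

Q̄ ≈ 200 W/m²

Solar declination: sin δ = sin ε · sin λ_s = sin 25.19° × sin 260.6° = -0.41991, so δ = -24.829°.
cos H₀ = −tan(-16.8°) tan(-24.829°) = -0.1397, H₀ = 1.7109 rad.
Bracket: H₀ sin φ sin δ + cos φ cos δ sin H₀ = 1.7109×-0.28903×-0.41991 + 0.95732×0.90757×0.99020 = 0.207646 + 0.860320 = 1.067966.
Q̄ = (S₀/π) × [bracket] = (589/π) × 1.067966 = 200.2 W/m².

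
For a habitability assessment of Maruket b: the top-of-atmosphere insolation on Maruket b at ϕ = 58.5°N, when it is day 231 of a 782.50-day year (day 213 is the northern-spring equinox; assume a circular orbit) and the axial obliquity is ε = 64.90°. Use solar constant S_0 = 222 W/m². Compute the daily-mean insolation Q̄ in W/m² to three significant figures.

Solar longitude: L_s = 360° × (231 − 213)/782.50 = 8.281°.
sin δ = sin 64.90° × sin 8.281° = 0.13043, so δ = +7.494°.
cos h₀ = −tan(+58.5°) tan(+7.494°) = -0.2147, h₀ = 1.7872 rad.
Bracket: h₀ sin ϕ sin δ + cos ϕ cos δ sin h₀ = 1.7872×0.85264×0.13043 + 0.52250×0.99146×0.97669 = 0.198754 + 0.505962 = 0.704716.
Q̄ = (S_0/π) × [bracket] = (222/π) × 0.704716 = 49.80 W/m².

Q̄ ≈ 49.8 W/m²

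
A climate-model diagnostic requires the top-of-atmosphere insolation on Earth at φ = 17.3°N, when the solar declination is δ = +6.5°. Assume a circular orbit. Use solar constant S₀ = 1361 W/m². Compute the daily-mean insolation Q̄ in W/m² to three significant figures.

Q̄ ≈ 434 W/m²

cos H₀ = −tan(+17.3°) tan(+6.500°) = -0.0355, H₀ = 1.6063 rad.
Bracket: H₀ sin φ sin δ + cos φ cos δ sin H₀ = 1.6063×0.29737×0.11320 + 0.95476×0.99357×0.99937 = 0.054072 + 0.948023 = 1.002095.
Q̄ = (S₀/π) × [bracket] = (1361/π) × 1.002095 = 434.1 W/m².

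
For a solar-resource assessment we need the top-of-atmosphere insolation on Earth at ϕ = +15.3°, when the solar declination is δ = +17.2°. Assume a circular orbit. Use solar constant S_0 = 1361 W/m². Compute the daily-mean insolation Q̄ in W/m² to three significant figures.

Q̄ ≈ 454 W/m²

cos h₀ = −tan(+15.3°) tan(+17.200°) = -0.0847, h₀ = 1.6556 rad.
Bracket: h₀ sin ϕ sin δ + cos ϕ cos δ sin h₀ = 1.6556×0.26387×0.29571 + 0.96456×0.95528×0.99641 = 0.129185 + 0.918117 = 1.047302.
Q̄ = (S_0/π) × [bracket] = (1361/π) × 1.047302 = 453.7 W/m².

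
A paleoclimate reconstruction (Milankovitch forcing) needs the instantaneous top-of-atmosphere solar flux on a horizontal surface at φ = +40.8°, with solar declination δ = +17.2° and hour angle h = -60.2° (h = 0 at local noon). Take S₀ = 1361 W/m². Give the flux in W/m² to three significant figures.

752 W/m²

cos θ_z = sin φ sin δ + cos φ cos δ cos h = 0.193222 + 0.359382 = 0.552604.
Flux = S₀ · cos θ_z = 1361 × 0.552604 = 752.1 W/m².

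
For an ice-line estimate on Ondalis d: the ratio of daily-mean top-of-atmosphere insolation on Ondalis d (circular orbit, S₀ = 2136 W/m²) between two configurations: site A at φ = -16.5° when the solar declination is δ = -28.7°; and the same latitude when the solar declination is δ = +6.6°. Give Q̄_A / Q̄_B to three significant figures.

— Configuration A (φ=-16.5°):
cos H₀ = −tan(-16.5°) tan(-28.700°) = -0.1622, H₀ = 1.7337 rad.
Bracket: H₀ sin φ sin δ + cos φ cos δ sin H₀ = 1.7337×-0.28402×-0.48022 + 0.95882×0.87715×0.98676 = 0.236463 + 0.829894 = 1.066357.
Q̄ = (S₀/π) × [bracket] = (2136/π) × 1.066357 = 725.03 W/m².
— Configuration B (φ=-16.5°):
cos H₀ = −tan(-16.5°) tan(+6.600°) = 0.0343, H₀ = 1.5365 rad.
Bracket: H₀ sin φ sin δ + cos φ cos δ sin H₀ = 1.5365×-0.28402×0.11494 + 0.95882×0.99337×0.99941 = -0.050159 + 0.951901 = 0.901742.
Q̄ = (S₀/π) × [bracket] = (2136/π) × 0.901742 = 613.10 W/m².
Ratio Q̄_A / Q̄_B = 725.03 / 613.10 = 1.183.

Q̄_A / Q̄_B ≈ 1.18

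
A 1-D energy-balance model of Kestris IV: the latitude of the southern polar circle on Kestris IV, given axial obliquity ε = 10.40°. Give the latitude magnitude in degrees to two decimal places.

79.60°

The polar circle is the lowest latitude that experiences at least one full rotation of continuous darkness at the northern-summer solstice; it lies at |ϕ| = 90° − ε = 90° − 10.40° = 79.60°.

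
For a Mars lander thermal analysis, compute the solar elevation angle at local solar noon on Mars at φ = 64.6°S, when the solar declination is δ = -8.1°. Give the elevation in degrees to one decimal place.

At local noon the hour angle is zero, so the zenith angle equals |φ − δ| = |-64.6° − (-8.100°)| = 56.500°.
Elevation = 90° − 56.500° = 33.5°.

33.5°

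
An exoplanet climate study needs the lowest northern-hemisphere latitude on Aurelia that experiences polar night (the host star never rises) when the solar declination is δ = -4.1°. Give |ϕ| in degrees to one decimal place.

Polar night requires cos h₀ = −tan ϕ tan δ ≥ 1, i.e. tan ϕ tan δ ≤ −1.
The boundary is |tan ϕ| · |tan δ| = 1, so |ϕ| = 90° − |δ| = 90° − 4.1° = 85.9° in the northern hemisphere.

|ϕ| = 85.9°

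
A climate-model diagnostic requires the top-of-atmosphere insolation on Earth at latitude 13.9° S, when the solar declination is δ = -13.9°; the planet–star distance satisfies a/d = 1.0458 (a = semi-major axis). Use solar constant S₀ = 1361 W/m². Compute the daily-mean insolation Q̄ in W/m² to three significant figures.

cos H₀ = −tan(-13.9°) tan(-13.900°) = -0.0612, H₀ = 1.6321 rad.
Bracket: H₀ sin φ sin δ + cos φ cos δ sin H₀ = 1.6321×-0.24023×-0.24023 + 0.97072×0.97072×0.99812 = 0.094189 + 0.940526 = 1.034715.
Inverse-square distance factor (a/d)² = 1.0458² = 1.093698.
Q̄ = (S₀/π) × 1.093698 × [bracket] = (1361/π) × 1.093698 × 1.034715 = 490.3 W/m².

Q̄ ≈ 490 W/m²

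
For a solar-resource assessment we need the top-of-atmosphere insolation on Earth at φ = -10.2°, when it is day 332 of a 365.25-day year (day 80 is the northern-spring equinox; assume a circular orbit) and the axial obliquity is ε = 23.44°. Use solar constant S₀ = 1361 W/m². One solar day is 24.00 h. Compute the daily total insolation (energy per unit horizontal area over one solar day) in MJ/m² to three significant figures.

38.2 MJ/m²

Solar longitude: λ_s = 360° × (332 − 80)/365.25 = 248.378°.
sin δ = sin 23.44° × sin 248.378° = -0.36980, so δ = -21.703°.
cos H₀ = −tan(-10.2°) tan(-21.703°) = -0.0716, H₀ = 1.6425 rad.
Bracket: H₀ sin φ sin δ + cos φ cos δ sin H₀ = 1.6425×-0.17708×-0.36980 + 0.98420×0.92911×0.99743 = 0.107558 + 0.912080 = 1.019638.
Q̄ = (S₀/π) × [bracket] = (1361/π) × 1.019638 = 441.73 W/m².
Daily total = Q̄ × 24.00 h × 3600 s/h = 441.73 × 24.00 × 3600 / 10⁶ = 38.17 MJ/m².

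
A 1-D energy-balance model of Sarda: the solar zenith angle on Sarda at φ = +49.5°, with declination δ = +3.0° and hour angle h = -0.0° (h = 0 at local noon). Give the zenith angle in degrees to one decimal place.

θ_z = 46.5°

cos θ_z = sin φ sin δ + cos φ cos δ cos h = 0.039797 + 0.648558 = 0.688355.
θ_z = arccos(0.688355) = 46.5°.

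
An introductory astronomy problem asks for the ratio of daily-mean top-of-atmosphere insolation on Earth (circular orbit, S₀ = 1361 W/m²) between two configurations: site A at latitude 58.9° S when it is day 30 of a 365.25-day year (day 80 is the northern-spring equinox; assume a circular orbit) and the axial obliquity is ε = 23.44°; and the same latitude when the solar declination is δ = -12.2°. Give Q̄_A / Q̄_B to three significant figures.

— Configuration A (φ=-58.9°):
Solar longitude: λ_s = 360° × (30 − 80)/365.25 = -49.281°, i.e. -49.281° + 360° = 310.719°.
sin δ = sin 23.44° × sin 310.719° = -0.30149, so δ = -17.547°.
cos H₀ = −tan(-58.9°) tan(-17.547°) = -0.5242, H₀ = 2.1225 rad.
Bracket: H₀ sin φ sin δ + cos φ cos δ sin H₀ = 2.1225×-0.85627×-0.30149 + 0.51653×0.95347×0.85161 = 0.547938 + 0.419414 = 0.967352.
Q̄ = (S₀/π) × [bracket] = (1361/π) × 0.967352 = 419.08 W/m².
— Configuration B (φ=-58.9°):
cos H₀ = −tan(-58.9°) tan(-12.200°) = -0.3584, H₀ = 1.9374 rad.
Bracket: H₀ sin φ sin δ + cos φ cos δ sin H₀ = 1.9374×-0.85627×-0.21132 + 0.51653×0.97742×0.93356 = 0.350567 + 0.471323 = 0.821890.
Q̄ = (S₀/π) × [bracket] = (1361/π) × 0.821890 = 356.06 W/m².
Ratio Q̄_A / Q̄_B = 419.08 / 356.06 = 1.177.

Q̄_A / Q̄_B ≈ 1.18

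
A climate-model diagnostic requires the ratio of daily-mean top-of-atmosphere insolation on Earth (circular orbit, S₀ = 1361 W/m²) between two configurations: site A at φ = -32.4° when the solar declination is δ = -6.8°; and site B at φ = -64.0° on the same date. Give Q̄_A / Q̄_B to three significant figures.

— Configuration A (φ=-32.4°):
cos H₀ = −tan(-32.4°) tan(-6.800°) = -0.0757, H₀ = 1.6465 rad.
Bracket: H₀ sin φ sin δ + cos φ cos δ sin H₀ = 1.6465×-0.53583×-0.11840 + 0.84433×0.99297×0.99713 = 0.104458 + 0.835988 = 0.940446.
Q̄ = (S₀/π) × [bracket] = (1361/π) × 0.940446 = 407.42 W/m².
— Configuration B (φ=-64.0°):
cos H₀ = −tan(-64.0°) tan(-6.800°) = -0.2445, H₀ = 1.8178 rad.
Bracket: H₀ sin φ sin δ + cos φ cos δ sin H₀ = 1.8178×-0.89879×-0.11840 + 0.43837×0.99297×0.96965 = 0.193444 + 0.422077 = 0.615521.
Q̄ = (S₀/π) × [bracket] = (1361/π) × 0.615521 = 266.66 W/m².
Ratio Q̄_A / Q̄_B = 407.42 / 266.66 = 1.528.

Q̄_A / Q̄_B ≈ 1.53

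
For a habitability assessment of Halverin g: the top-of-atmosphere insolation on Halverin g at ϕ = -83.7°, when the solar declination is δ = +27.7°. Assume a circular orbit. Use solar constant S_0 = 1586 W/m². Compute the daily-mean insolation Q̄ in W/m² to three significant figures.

Q̄ ≈ 0.00 W/m²

cos h₀ = −tan(-83.7°) tan(+27.700°) = 4.7555 ≥ 1 ⇒ polar night, h₀ = 0 and Q̄ = 0.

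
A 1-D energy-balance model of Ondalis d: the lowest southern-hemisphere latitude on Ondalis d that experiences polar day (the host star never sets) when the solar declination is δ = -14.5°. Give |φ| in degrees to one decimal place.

Polar day requires cos H₀ = −tan φ tan δ ≤ −1, i.e. tan φ tan δ ≥ 1.
The boundary is |tan φ| · |tan δ| = 1, so |φ| = 90° − |δ| = 90° − 14.5° = 75.5° in the southern hemisphere.

|φ| = 75.5°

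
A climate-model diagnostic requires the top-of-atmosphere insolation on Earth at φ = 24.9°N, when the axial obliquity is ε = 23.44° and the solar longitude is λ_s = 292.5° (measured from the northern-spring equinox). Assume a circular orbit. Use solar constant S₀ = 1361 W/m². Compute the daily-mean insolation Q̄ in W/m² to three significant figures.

Q̄ ≈ 266 W/m²

Solar declination: sin δ = sin ε · sin λ_s = sin 23.44° × sin 292.5° = -0.36751, so δ = -21.562°.
cos H₀ = −tan(+24.9°) tan(-21.562°) = 0.1834, H₀ = 1.3863 rad.
Bracket: H₀ sin φ sin δ + cos φ cos δ sin H₀ = 1.3863×0.42104×-0.36751 + 0.90704×0.93002×0.98303 = -0.214511 + 0.829250 = 0.614739.
Q̄ = (S₀/π) × [bracket] = (1361/π) × 0.614739 = 266.3 W/m².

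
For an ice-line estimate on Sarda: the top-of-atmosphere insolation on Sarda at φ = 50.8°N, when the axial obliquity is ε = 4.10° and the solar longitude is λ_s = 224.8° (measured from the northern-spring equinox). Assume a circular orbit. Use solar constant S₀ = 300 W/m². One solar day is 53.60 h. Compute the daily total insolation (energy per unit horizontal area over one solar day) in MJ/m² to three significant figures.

10.5 MJ/m²

Solar declination: sin δ = sin ε · sin λ_s = sin 4.10° × sin 224.8° = -0.05038, so δ = -2.888°.
cos H₀ = −tan(+50.8°) tan(-2.888°) = 0.0618, H₀ = 1.5089 rad.
Bracket: H₀ sin φ sin δ + cos φ cos δ sin H₀ = 1.5089×0.77494×-0.05038 + 0.63203×0.99873×0.99809 = -0.058910 + 0.630022 = 0.571112.
Q̄ = (S₀/π) × [bracket] = (300/π) × 0.571112 = 54.537 W/m².
Daily total = Q̄ × 53.60 h × 3600 s/h = 54.537 × 53.60 × 3600 / 10⁶ = 10.52 MJ/m².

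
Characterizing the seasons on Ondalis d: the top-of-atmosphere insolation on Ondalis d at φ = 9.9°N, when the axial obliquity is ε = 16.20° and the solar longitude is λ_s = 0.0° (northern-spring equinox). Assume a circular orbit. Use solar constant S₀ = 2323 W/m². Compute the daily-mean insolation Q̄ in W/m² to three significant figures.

Solar declination: sin δ = sin ε · sin λ_s = sin 16.20° × sin 0.0° = 0.00000, so δ = +0.000°.
cos H₀ = −tan(+9.9°) tan(+0.000°) = -0.0000, H₀ = 1.5708 rad.
Bracket: H₀ sin φ sin δ + cos φ cos δ sin H₀ = 1.5708×0.17193×0.00000 + 0.98511×1.00000×1.00000 = 0.000000 + 0.985110 = 0.985110.
Q̄ = (S₀/π) × [bracket] = (2323/π) × 0.985110 = 728.4 W/m².

Q̄ ≈ 728 W/m²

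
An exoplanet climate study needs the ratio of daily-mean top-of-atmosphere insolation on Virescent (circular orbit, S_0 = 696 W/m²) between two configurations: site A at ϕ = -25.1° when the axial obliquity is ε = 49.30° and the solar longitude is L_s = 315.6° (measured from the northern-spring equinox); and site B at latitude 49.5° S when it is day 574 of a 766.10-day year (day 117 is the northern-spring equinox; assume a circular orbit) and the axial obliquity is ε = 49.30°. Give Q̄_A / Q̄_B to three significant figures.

Q̄_A / Q̄_B ≈ 0.965

— Configuration A (ϕ=-25.1°):
Solar declination: sin δ = sin ε · sin L_s = sin 49.30° × sin 315.6° = -0.53044, so δ = -32.035°.
cos h₀ = −tan(-25.1°) tan(-32.035°) = -0.2931, h₀ = 1.8683 rad.
Bracket: h₀ sin ϕ sin δ + cos ϕ cos δ sin h₀ = 1.8683×-0.42420×-0.53044 + 0.90557×0.84772×0.95608 = 0.420391 + 0.733954 = 1.154345.
Q̄ = (S_0/π) × [bracket] = (696/π) × 1.154345 = 255.74 W/m².
— Configuration B (ϕ=-49.5°):
Solar longitude: L_s = 360° × (574 − 117)/766.10 = 214.750°.
sin δ = sin 49.30° × sin 214.750° = -0.43213, so δ = -25.603°.
cos h₀ = −tan(-49.5°) tan(-25.603°) = -0.5611, h₀ = 2.1665 rad.
Bracket: h₀ sin ϕ sin δ + cos ϕ cos δ sin h₀ = 2.1665×-0.76041×-0.43213 + 0.64945×0.90181×0.82778 = 0.711903 + 0.484815 = 1.196718.
Q̄ = (S_0/π) × [bracket] = (696/π) × 1.196718 = 265.13 W/m².
Ratio Q̄_A / Q̄_B = 255.74 / 265.13 = 0.9646.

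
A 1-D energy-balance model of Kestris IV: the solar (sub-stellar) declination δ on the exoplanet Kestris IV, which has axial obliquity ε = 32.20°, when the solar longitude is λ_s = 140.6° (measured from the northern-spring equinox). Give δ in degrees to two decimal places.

sin δ = sin ε · sin λ_s = sin 32.20° × sin 140.6° = 0.338233.
δ = arcsin(0.338233) = +19.77°.

δ = +19.77°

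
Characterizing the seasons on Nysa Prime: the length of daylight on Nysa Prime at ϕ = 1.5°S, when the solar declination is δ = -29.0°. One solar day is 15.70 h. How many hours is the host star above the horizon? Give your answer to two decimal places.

cos h₀ = −tan ϕ · tan δ = −tan(-1.5°) × tan(-29.000°) = -0.0145, so h₀ = 1.5853 rad = 90.83°.
Daylight = 2h₀/(2π) × 15.70 h = (1.5853/π) × 15.70 = 7.92 h.

7.92 h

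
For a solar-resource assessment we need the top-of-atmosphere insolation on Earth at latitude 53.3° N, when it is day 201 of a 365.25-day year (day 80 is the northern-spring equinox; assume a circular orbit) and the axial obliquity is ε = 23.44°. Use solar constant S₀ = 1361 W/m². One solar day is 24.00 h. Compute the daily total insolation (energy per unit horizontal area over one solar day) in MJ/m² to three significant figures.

Solar longitude: λ_s = 360° × (201 − 80)/365.25 = 119.261°.
sin δ = sin 23.44° × sin 119.261° = 0.34703, so δ = +20.306°.
cos H₀ = −tan(+53.3°) tan(+20.306°) = -0.4964, H₀ = 2.0903 rad.
Bracket: H₀ sin φ sin δ + cos φ cos δ sin H₀ = 2.0903×0.80178×0.34703 + 0.59763×0.93785×0.86808 = 0.581609 + 0.486548 = 1.068157.
Q̄ = (S₀/π) × [bracket] = (1361/π) × 1.068157 = 462.75 W/m².
Daily total = Q̄ × 24.00 h × 3600 s/h = 462.75 × 24.00 × 3600 / 10⁶ = 39.98 MJ/m².

40.0 MJ/m²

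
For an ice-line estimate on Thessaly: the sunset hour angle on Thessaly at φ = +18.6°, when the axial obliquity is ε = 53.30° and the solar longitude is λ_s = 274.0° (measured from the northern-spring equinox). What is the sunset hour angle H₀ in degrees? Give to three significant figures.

H₀ = 63.4°

Solar declination: sin δ = sin ε · sin λ_s = sin 53.30° × sin 274.0° = -0.79982, so δ = -53.113°.
cos H₀ = −tan φ · tan δ = −tan(+18.6°) × tan(-53.113°) = 0.4484, so H₀ = 1.1058 rad = 63.36°.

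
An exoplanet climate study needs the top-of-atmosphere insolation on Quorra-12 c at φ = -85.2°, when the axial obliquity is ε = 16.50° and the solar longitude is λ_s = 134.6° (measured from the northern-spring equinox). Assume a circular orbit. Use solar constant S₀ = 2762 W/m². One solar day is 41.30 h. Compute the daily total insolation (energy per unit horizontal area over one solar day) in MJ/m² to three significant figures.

Solar declination: sin δ = sin ε · sin λ_s = sin 16.50° × sin 134.6° = 0.20223, so δ = +11.667°.
cos H₀ = −tan(-85.2°) tan(+11.667°) = 2.4591 ≥ 1 ⇒ polar night, H₀ = 0 and Q̄ = 0.
Daily total = Q̄ × 41.30 h × 3600 s/h = 0.00 MJ/m².

0.00 MJ/m²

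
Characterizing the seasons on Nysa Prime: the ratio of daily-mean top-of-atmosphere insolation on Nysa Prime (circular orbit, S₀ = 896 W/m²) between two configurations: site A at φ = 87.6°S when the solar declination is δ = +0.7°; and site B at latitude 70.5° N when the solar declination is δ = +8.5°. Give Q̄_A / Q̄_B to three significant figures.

Q̄_A / Q̄_B ≈ 0.0423

— Configuration A (φ=-87.6°):
cos H₀ = −tan(-87.6°) tan(+0.700°) = 0.2915, H₀ = 1.2750 rad.
Bracket: H₀ sin φ sin δ + cos φ cos δ sin H₀ = 1.2750×-0.99912×0.01222 + 0.04188×0.99993×0.95657 = -0.015567 + 0.040058 = 0.024491.
Q̄ = (S₀/π) × [bracket] = (896/π) × 0.024491 = 6.9850 W/m².
— Configuration B (φ=+70.5°):
cos H₀ = −tan(+70.5°) tan(+8.500°) = -0.4220, H₀ = 2.0065 rad.
Bracket: H₀ sin φ sin δ + cos φ cos δ sin H₀ = 2.0065×0.94264×0.14781 + 0.33381×0.98902×0.90658 = 0.279569 + 0.299303 = 0.578872.
Q̄ = (S₀/π) × [bracket] = (896/π) × 0.578872 = 165.10 W/m².
Ratio Q̄_A / Q̄_B = 6.9850 / 165.10 = 0.04231.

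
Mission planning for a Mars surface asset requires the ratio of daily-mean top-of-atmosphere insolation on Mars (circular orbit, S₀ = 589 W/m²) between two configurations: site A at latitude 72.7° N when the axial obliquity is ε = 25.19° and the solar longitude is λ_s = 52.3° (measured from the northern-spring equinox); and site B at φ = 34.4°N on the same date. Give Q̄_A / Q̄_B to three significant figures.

Q̄_A / Q̄_B ≈ 0.919

— Configuration A (φ=+72.7°):
Solar declination: sin δ = sin ε · sin λ_s = sin 25.19° × sin 52.3° = 0.33676, so δ = +19.680°.
cos H₀ = −tan(+72.7°) tan(+19.680°) = -1.1483 ≤ −1 ⇒ polar day, H₀ = π.
Bracket: H₀ sin φ sin δ + cos φ cos δ sin H₀ = 3.1416×0.95476×0.33676 + 0.29737×0.94159×0.00000 = 1.010103 + 0.000000 = 1.010103.
Q̄ = (S₀/π) × [bracket] = (589/π) × 1.010103 = 189.38 W/m².
— Configuration B (φ=+34.4°):
cos H₀ = −tan(+34.4°) tan(+19.680°) = -0.2449, H₀ = 1.8182 rad.
Bracket: H₀ sin φ sin δ + cos φ cos δ sin H₀ = 1.8182×0.56497×0.33676 + 0.82511×0.94159×0.96955 = 0.345929 + 0.753258 = 1.099187.
Q̄ = (S₀/π) × [bracket] = (589/π) × 1.099187 = 206.08 W/m².
Ratio Q̄_A / Q̄_B = 189.38 / 206.08 = 0.9190.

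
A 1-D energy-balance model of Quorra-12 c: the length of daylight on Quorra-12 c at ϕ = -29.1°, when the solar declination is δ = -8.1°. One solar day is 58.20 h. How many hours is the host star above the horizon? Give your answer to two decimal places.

cos h₀ = −tan ϕ · tan δ = −tan(-29.1°) × tan(-8.100°) = -0.0792, so h₀ = 1.6501 rad = 94.54°.
Daylight = 2h₀/(2π) × 58.20 h = (1.6501/π) × 58.20 = 30.57 h.

30.57 h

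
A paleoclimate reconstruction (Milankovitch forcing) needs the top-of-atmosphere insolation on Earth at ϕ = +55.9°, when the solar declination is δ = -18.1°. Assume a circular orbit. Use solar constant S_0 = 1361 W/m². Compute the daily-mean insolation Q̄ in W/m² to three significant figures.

cos h₀ = −tan(+55.9°) tan(-18.100°) = 0.4828, h₀ = 1.0670 rad.
Bracket: h₀ sin ϕ sin δ + cos ϕ cos δ sin h₀ = 1.0670×0.82806×-0.31068 + 0.56064×0.95052×0.87575 = -0.274498 + 0.466687 = 0.192189.
Q̄ = (S_0/π) × [bracket] = (1361/π) × 0.192189 = 83.26 W/m².

Q̄ ≈ 83.3 W/m²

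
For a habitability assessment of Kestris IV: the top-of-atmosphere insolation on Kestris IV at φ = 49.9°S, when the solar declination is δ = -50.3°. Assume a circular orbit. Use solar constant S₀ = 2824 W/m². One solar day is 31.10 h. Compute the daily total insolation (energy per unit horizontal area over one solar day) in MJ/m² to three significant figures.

cos H₀ = −tan(-49.9°) tan(-50.300°) = -1.4304 ≤ −1 ⇒ polar day, H₀ = π.
Bracket: H₀ sin φ sin δ + cos φ cos δ sin H₀ = 3.1416×-0.76492×-0.76940 + 0.64412×0.63877×0.00000 = 1.848924 + 0.000000 = 1.848924.
Q̄ = (S₀/π) × [bracket] = (2824/π) × 1.848924 = 1662.0 W/m².
Daily total = Q̄ × 31.10 h × 3600 s/h = 1662.0 × 31.10 × 3600 / 10⁶ = 186.1 MJ/m².

186 MJ/m²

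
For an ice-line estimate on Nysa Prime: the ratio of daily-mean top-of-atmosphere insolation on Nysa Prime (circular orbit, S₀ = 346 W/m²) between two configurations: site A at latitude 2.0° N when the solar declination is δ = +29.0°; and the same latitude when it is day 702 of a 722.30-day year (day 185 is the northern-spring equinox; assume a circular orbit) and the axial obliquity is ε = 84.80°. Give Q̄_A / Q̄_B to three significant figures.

— Configuration A (φ=+2.0°):
cos H₀ = −tan(+2.0°) tan(+29.000°) = -0.0194, H₀ = 1.5902 rad.
Bracket: H₀ sin φ sin δ + cos φ cos δ sin H₀ = 1.5902×0.03490×0.48481 + 0.99939×0.87462×0.99981 = 0.026906 + 0.873920 = 0.900826.
Q̄ = (S₀/π) × [bracket] = (346/π) × 0.900826 = 99.213 W/m².
— Configuration B (φ=+2.0°):
Solar longitude: λ_s = 360° × (702 − 185)/722.30 = 257.677°.
sin δ = sin 84.80° × sin 257.677° = -0.97294, so δ = -76.640°.
cos H₀ = −tan(+2.0°) tan(-76.640°) = 0.1470, H₀ = 1.4232 rad.
Bracket: H₀ sin φ sin δ + cos φ cos δ sin H₀ = 1.4232×0.03490×-0.97294 + 0.99939×0.23106×0.98913 = -0.048326 + 0.228409 = 0.180083.
Q̄ = (S₀/π) × [bracket] = (346/π) × 0.180083 = 19.833 W/m².
Ratio Q̄_A / Q̄_B = 99.213 / 19.833 = 5.002.

Q̄_A / Q̄_B ≈ 5.00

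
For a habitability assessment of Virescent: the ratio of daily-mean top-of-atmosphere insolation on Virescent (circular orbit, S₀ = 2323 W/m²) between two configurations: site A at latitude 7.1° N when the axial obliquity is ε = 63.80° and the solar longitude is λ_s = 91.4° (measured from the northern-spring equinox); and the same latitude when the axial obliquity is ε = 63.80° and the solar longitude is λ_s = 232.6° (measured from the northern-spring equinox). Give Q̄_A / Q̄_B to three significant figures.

— Configuration A (φ=+7.1°):
Solar declination: sin δ = sin ε · sin λ_s = sin 63.80° × sin 91.4° = 0.89699, so δ = +63.765°.
cos H₀ = −tan(+7.1°) tan(+63.765°) = -0.2527, H₀ = 1.8263 rad.
Bracket: H₀ sin φ sin δ + cos φ cos δ sin H₀ = 1.8263×0.12360×0.89699 + 0.99233×0.44205×0.96753 = 0.202478 + 0.424416 = 0.626894.
Q̄ = (S₀/π) × [bracket] = (2323/π) × 0.626894 = 463.55 W/m².
— Configuration B (φ=+7.1°):
Solar declination: sin δ = sin ε · sin λ_s = sin 63.80° × sin 232.6° = -0.71280, so δ = -45.463°.
cos H₀ = −tan(+7.1°) tan(-45.463°) = 0.1266, H₀ = 1.4439 rad.
Bracket: H₀ sin φ sin δ + cos φ cos δ sin H₀ = 1.4439×0.12360×-0.71280 + 0.99233×0.70137×0.99196 = -0.127211 + 0.690395 = 0.563184.
Q̄ = (S₀/π) × [bracket] = (2323/π) × 0.563184 = 416.44 W/m².
Ratio Q̄_A / Q̄_B = 463.55 / 416.44 = 1.113.

Q̄_A / Q̄_B ≈ 1.11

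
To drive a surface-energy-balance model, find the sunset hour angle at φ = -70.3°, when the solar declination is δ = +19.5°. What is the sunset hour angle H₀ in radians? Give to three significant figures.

cos H₀ = −tan φ · tan δ = −tan(-70.3°) × tan(+19.500°) = 0.9890, so H₀ = 0.1484 rad = 8.50°.

H₀ = 0.148 rad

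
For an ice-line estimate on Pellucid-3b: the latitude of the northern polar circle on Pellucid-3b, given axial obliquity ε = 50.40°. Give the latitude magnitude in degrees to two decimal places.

The polar circle is the lowest latitude that experiences at least one full rotation of continuous daylight at the northern-summer solstice; it lies at |φ| = 90° − ε = 90° − 50.40° = 39.60°.

39.60°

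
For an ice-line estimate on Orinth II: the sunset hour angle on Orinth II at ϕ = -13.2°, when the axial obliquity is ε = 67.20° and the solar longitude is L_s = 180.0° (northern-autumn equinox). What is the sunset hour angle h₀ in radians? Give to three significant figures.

h₀ = 1.57 rad

Solar declination: sin δ = sin ε · sin L_s = sin 67.20° × sin 180.0° = 0.00000, so δ = +0.000°.
cos h₀ = −tan ϕ · tan δ = −tan(-13.2°) × tan(+0.000°) = 0.0000, so h₀ = 1.5708 rad = 90.00°.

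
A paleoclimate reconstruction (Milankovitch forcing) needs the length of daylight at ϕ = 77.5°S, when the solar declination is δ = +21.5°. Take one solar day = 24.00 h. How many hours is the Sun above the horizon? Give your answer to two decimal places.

0.00 h

cos h₀ = −tan ϕ · tan δ = 1.7768 ≥ 1, so the Sun never rises (polar night) and h₀ = 0.
Daylight = 2h₀/(2π) × 24.00 h = (0.0000/π) × 24.00 = 0.00 h.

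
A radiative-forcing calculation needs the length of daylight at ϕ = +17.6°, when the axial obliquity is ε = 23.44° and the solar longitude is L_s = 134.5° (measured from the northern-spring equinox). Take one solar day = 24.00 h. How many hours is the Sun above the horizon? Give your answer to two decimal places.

Solar declination: sin δ = sin ε · sin L_s = sin 23.44° × sin 134.5° = 0.28372, so δ = +16.483°.
cos h₀ = −tan ϕ · tan δ = −tan(+17.6°) × tan(+16.483°) = -0.0939, so h₀ = 1.6648 rad = 95.39°.
Daylight = 2h₀/(2π) × 24.00 h = (1.6648/π) × 24.00 = 12.72 h.

12.72 h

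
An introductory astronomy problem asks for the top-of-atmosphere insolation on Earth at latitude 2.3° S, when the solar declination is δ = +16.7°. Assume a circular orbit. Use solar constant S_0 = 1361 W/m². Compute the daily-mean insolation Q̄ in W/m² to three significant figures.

cos h₀ = −tan(-2.3°) tan(+16.700°) = 0.0120, h₀ = 1.5587 rad.
Bracket: h₀ sin ϕ sin δ + cos ϕ cos δ sin h₀ = 1.5587×-0.04013×0.28736 + 0.99919×0.95782×0.99993 = -0.017975 + 0.956977 = 0.939002.
Q̄ = (S_0/π) × [bracket] = (1361/π) × 0.939002 = 406.8 W/m².

Q̄ ≈ 407 W/m²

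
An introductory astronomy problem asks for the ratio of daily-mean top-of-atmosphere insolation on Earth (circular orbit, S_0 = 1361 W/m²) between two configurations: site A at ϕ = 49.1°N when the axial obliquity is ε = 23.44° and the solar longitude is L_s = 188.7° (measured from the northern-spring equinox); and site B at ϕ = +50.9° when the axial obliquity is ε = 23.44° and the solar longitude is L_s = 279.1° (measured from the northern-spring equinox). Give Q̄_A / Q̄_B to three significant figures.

Q̄_A / Q̄_B ≈ 3.18

— Configuration A (ϕ=+49.1°):
Solar declination: sin δ = sin ε · sin L_s = sin 23.44° × sin 188.7° = -0.06017, so δ = -3.450°.
cos h₀ = −tan(+49.1°) tan(-3.450°) = 0.0696, h₀ = 1.5012 rad.
Bracket: h₀ sin ϕ sin δ + cos ϕ cos δ sin h₀ = 1.5012×0.75585×-0.06017 + 0.65474×0.99819×0.99758 = -0.068274 + 0.651973 = 0.583699.
Q̄ = (S_0/π) × [bracket] = (1361/π) × 0.583699 = 252.87 W/m².
— Configuration B (ϕ=+50.9°):
Solar declination: sin δ = sin ε · sin L_s = sin 23.44° × sin 279.1° = -0.39278, so δ = -23.128°.
cos h₀ = −tan(+50.9°) tan(-23.128°) = 0.5256, h₀ = 1.0174 rad.
Bracket: h₀ sin ϕ sin δ + cos ϕ cos δ sin h₀ = 1.0174×0.77605×-0.39278 + 0.63068×0.91963×0.85076 = -0.310121 + 0.493434 = 0.183313.
Q̄ = (S_0/π) × [bracket] = (1361/π) × 0.183313 = 79.415 W/m².
Ratio Q̄_A / Q̄_B = 252.87 / 79.415 = 3.184.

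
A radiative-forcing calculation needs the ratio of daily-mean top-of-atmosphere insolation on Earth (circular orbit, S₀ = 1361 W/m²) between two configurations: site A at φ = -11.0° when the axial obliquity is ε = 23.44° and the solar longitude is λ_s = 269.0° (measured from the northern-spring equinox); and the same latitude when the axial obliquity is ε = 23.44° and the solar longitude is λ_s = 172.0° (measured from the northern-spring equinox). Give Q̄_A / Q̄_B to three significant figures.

Q̄_A / Q̄_B ≈ 1.06

— Configuration A (φ=-11.0°):
Solar declination: sin δ = sin ε · sin λ_s = sin 23.44° × sin 269.0° = -0.39773, so δ = -23.436°.
cos H₀ = −tan(-11.0°) tan(-23.436°) = -0.0843, H₀ = 1.6552 rad.
Bracket: H₀ sin φ sin δ + cos φ cos δ sin H₀ = 1.6552×-0.19081×-0.39773 + 0.98163×0.91750×0.99644 = 0.125615 + 0.897439 = 1.023054.
Q̄ = (S₀/π) × [bracket] = (1361/π) × 1.023054 = 443.21 W/m².
— Configuration B (φ=-11.0°):
Solar declination: sin δ = sin ε · sin λ_s = sin 23.44° × sin 172.0° = 0.05536, so δ = +3.174°.
cos H₀ = −tan(-11.0°) tan(+3.174°) = 0.0108, H₀ = 1.5600 rad.
Bracket: H₀ sin φ sin δ + cos φ cos δ sin H₀ = 1.5600×-0.19081×0.05536 + 0.98163×0.99847×0.99994 = -0.016479 + 0.980069 = 0.963590.
Q̄ = (S₀/π) × [bracket] = (1361/π) × 0.963590 = 417.45 W/m².
Ratio Q̄_A / Q̄_B = 443.21 / 417.45 = 1.062.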